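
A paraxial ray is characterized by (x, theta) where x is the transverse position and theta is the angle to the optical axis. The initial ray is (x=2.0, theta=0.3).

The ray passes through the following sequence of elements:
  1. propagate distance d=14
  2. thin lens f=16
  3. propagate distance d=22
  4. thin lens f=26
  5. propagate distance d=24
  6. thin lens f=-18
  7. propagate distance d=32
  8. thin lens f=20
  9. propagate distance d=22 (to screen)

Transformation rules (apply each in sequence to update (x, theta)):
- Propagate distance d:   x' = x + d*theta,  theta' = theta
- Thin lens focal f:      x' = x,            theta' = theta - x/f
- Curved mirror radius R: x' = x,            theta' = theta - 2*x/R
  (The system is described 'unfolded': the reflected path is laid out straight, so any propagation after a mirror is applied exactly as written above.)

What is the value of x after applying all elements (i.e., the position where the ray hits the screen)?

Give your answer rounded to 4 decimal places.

Initial: x=2.0000 theta=0.3000
After 1 (propagate distance d=14): x=6.2000 theta=0.3000
After 2 (thin lens f=16): x=6.2000 theta=-0.0875
After 3 (propagate distance d=22): x=4.2750 theta=-0.0875
After 4 (thin lens f=26): x=4.2750 theta=-131/520 (≈-0.2519)
After 5 (propagate distance d=24): x=-921/520 (≈-1.7712) theta=-131/520 (≈-0.2519)
After 6 (thin lens f=-18): x=-921/520 (≈-1.7712) theta=-1093/3120 (≈-0.3503)
After 7 (propagate distance d=32): x=-20251/1560 (≈-12.9814) theta=-1093/3120 (≈-0.3503)
After 8 (thin lens f=20): x=-20251/1560 (≈-12.9814) theta=239/800 (≈0.2988)
After 9 (propagate distance d=22 (to screen)): x=-99979/15600 (≈-6.4089) theta=239/800 (≈0.2988)
Rounded to 4 decimal places: x = -6.4089

Answer: -6.4089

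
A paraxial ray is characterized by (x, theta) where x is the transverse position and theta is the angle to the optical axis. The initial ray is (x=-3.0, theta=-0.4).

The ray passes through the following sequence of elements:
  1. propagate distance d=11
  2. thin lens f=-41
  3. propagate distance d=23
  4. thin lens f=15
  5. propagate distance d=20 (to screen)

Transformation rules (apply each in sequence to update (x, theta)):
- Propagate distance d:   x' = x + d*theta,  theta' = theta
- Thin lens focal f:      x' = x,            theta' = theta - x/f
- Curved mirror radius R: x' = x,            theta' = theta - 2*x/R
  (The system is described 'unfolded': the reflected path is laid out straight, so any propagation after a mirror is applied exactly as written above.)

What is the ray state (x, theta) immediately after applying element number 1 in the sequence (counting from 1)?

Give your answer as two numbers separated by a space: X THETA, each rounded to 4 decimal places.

Initial: x=-3.0000 theta=-0.4000
After 1 (propagate distance d=11): x=-7.4000 theta=-0.4000
Rounded to 4 decimal places: x = -7.4000, theta = -0.4000

Answer: -7.4000 -0.4000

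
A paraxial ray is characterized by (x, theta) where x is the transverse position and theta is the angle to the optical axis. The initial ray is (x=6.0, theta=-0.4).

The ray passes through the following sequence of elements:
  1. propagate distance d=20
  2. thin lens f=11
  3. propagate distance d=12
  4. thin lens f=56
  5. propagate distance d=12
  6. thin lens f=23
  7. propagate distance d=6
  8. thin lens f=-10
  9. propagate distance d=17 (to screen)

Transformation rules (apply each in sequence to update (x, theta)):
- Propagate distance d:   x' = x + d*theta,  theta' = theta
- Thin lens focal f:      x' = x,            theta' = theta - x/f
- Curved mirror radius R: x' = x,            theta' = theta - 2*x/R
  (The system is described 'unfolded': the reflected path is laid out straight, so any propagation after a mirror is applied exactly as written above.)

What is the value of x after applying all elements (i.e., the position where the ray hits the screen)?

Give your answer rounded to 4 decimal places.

Initial: x=6.0000 theta=-0.4000
After 1 (propagate distance d=20): x=-2.0000 theta=-0.4000
After 2 (thin lens f=11): x=-2.0000 theta=-12/55 (≈-0.2182)
After 3 (propagate distance d=12): x=-254/55 (≈-4.6182) theta=-12/55 (≈-0.2182)
After 4 (thin lens f=56): x=-254/55 (≈-4.6182) theta=-19/140 (≈-0.1357)
After 5 (propagate distance d=12): x=-481/77 (≈-6.2468) theta=-19/140 (≈-0.1357)
After 6 (thin lens f=23): x=-481/77 (≈-6.2468) theta=4813/35420 (≈0.1359)
After 7 (propagate distance d=6): x=-96191/17710 (≈-5.4315) theta=4813/35420 (≈0.1359)
After 8 (thin lens f=-10): x=-96191/17710 (≈-5.4315) theta=-36063/88550 (≈-0.4073)
After 9 (propagate distance d=17 (to screen)): x=-547013/44275 (≈-12.3549) theta=-36063/88550 (≈-0.4073)
Rounded to 4 decimal places: x = -12.3549

Answer: -12.3549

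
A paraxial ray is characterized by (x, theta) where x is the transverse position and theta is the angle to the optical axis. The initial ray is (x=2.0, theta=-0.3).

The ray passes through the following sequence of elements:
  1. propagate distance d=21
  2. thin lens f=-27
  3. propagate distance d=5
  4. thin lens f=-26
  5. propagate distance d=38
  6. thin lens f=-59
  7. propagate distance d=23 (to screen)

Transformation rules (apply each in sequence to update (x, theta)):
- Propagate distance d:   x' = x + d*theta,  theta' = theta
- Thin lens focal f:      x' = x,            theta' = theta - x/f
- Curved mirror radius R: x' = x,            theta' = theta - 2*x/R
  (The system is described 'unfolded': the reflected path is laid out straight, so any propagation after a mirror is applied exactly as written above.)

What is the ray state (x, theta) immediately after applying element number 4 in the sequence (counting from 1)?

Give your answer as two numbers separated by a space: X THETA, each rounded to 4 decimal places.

Initial: x=2.0000 theta=-0.3000
After 1 (propagate distance d=21): x=-4.3000 theta=-0.3000
After 2 (thin lens f=-27): x=-4.3000 theta=-62/135 (≈-0.4593)
After 3 (propagate distance d=5): x=-1781/270 (≈-6.5963) theta=-62/135 (≈-0.4593)
After 4 (thin lens f=-26): x=-1781/270 (≈-6.5963) theta=-77/108 (≈-0.7130)
Rounded to 4 decimal places: x = -6.5963, theta = -0.7130

Answer: -6.5963 -0.7130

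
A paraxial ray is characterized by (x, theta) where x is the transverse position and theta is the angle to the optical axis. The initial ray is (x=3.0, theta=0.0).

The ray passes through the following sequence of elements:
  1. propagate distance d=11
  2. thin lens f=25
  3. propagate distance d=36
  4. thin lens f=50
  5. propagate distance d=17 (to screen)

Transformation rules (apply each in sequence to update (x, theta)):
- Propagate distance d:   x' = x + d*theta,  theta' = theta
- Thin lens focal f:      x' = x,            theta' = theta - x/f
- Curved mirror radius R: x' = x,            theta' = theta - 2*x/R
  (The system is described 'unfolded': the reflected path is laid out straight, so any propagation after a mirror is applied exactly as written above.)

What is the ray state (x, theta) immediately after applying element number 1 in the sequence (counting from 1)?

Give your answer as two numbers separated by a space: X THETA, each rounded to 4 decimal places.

Answer: 3.0000 0.0000

Derivation:
Initial: x=3.0000 theta=0.0000
After 1 (propagate distance d=11): x=3.0000 theta=0.0000
Rounded to 4 decimal places: x = 3.0000, theta = 0.0000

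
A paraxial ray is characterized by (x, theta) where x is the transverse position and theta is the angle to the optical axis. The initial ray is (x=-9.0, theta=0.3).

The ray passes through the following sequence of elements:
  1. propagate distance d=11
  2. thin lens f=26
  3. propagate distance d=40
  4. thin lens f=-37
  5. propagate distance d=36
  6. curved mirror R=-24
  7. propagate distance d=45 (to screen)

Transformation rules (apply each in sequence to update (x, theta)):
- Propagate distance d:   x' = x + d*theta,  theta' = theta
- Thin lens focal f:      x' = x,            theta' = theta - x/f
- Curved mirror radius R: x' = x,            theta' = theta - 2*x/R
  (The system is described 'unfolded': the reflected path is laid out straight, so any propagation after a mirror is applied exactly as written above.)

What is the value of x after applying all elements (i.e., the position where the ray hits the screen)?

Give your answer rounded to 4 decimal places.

Answer: 271.7044

Derivation:
Initial: x=-9.0000 theta=0.3000
After 1 (propagate distance d=11): x=-5.7000 theta=0.3000
After 2 (thin lens f=26): x=-5.7000 theta=27/52 (≈0.5192)
After 3 (propagate distance d=40): x=1959/130 (≈15.0692) theta=27/52 (≈0.5192)
After 4 (thin lens f=-37): x=1959/130 (≈15.0692) theta=8913/9620 (≈0.9265)
After 5 (propagate distance d=36): x=232917/4810 (≈48.4235) theta=8913/9620 (≈0.9265)
After 6 (curved mirror R=-24): x=232917/4810 (≈48.4235) theta=19093/3848 (≈4.9618)
After 7 (propagate distance d=45 (to screen)): x=5227593/19240 (≈271.7044) theta=19093/3848 (≈4.9618)
Rounded to 4 decimal places: x = 271.7044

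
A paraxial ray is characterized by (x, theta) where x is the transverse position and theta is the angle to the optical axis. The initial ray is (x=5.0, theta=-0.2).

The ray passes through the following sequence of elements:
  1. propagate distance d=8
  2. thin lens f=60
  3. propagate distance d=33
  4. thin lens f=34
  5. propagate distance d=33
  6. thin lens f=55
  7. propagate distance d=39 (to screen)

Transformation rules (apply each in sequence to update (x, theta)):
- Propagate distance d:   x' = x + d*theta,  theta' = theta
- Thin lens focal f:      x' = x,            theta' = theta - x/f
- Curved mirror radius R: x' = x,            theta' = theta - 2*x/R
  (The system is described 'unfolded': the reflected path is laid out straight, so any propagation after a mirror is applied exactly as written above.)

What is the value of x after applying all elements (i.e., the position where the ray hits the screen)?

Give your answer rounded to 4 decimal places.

Answer: -6.7018

Derivation:
Initial: x=5.0000 theta=-0.2000
After 1 (propagate distance d=8): x=3.4000 theta=-0.2000
After 2 (thin lens f=60): x=3.4000 theta=-77/300 (≈-0.2567)
After 3 (propagate distance d=33): x=-5.0700 theta=-77/300 (≈-0.2567)
After 4 (thin lens f=34): x=-5.0700 theta=-1097/10200 (≈-0.1075)
After 5 (propagate distance d=33): x=-5861/680 (≈-8.6191) theta=-1097/10200 (≈-0.1075)
After 6 (thin lens f=55): x=-5861/680 (≈-8.6191) theta=1379/28050 (≈0.0492)
After 7 (propagate distance d=39 (to screen)): x=-250647/37400 (≈-6.7018) theta=1379/28050 (≈0.0492)
Rounded to 4 decimal places: x = -6.7018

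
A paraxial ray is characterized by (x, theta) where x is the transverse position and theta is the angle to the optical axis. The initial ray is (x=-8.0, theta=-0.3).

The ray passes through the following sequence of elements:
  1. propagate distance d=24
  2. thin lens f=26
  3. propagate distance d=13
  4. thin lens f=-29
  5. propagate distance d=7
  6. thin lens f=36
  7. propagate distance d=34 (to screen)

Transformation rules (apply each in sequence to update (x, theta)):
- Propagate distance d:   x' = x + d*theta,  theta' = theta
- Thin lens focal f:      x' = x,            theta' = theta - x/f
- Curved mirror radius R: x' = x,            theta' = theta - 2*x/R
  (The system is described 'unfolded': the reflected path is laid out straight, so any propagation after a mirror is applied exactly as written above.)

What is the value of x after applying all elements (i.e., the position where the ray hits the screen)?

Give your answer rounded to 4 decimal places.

Initial: x=-8.0000 theta=-0.3000
After 1 (propagate distance d=24): x=-15.2000 theta=-0.3000
After 2 (thin lens f=26): x=-15.2000 theta=37/130 (≈0.2846)
After 3 (propagate distance d=13): x=-11.5000 theta=37/130 (≈0.2846)
After 4 (thin lens f=-29): x=-11.5000 theta=-211/1885 (≈-0.1119)
After 5 (propagate distance d=7): x=-46309/3770 (≈-12.2836) theta=-211/1885 (≈-0.1119)
After 6 (thin lens f=36): x=-46309/3770 (≈-12.2836) theta=1073/4680 (≈0.2293)
After 7 (propagate distance d=34 (to screen)): x=-304573/67860 (≈-4.4883) theta=1073/4680 (≈0.2293)
Rounded to 4 decimal places: x = -4.4883

Answer: -4.4883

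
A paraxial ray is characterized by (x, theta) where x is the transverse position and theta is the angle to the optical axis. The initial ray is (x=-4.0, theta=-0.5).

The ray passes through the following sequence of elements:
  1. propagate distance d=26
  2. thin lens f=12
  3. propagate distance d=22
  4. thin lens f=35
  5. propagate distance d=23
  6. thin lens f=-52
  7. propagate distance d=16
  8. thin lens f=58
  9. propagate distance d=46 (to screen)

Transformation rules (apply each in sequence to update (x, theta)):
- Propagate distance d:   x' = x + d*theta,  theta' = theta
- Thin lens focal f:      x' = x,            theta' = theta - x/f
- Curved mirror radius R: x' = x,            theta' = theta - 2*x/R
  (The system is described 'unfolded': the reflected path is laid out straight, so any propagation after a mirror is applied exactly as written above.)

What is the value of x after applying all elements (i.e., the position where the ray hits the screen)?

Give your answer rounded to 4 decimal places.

Initial: x=-4.0000 theta=-0.5000
After 1 (propagate distance d=26): x=-17.0000 theta=-0.5000
After 2 (thin lens f=12): x=-17.0000 theta=11/12 (≈0.9167)
After 3 (propagate distance d=22): x=19/6 (≈3.1667) theta=11/12 (≈0.9167)
After 4 (thin lens f=35): x=19/6 (≈3.1667) theta=347/420 (≈0.8262)
After 5 (propagate distance d=23): x=9311/420 (≈22.1690) theta=347/420 (≈0.8262)
After 6 (thin lens f=-52): x=9311/420 (≈22.1690) theta=5471/4368 (≈1.2525)
After 7 (propagate distance d=16): x=76821/1820 (≈42.2093) theta=5471/4368 (≈1.2525)
After 8 (thin lens f=58): x=76821/1820 (≈42.2093) theta=11461/21840 (≈0.5248)
After 9 (propagate distance d=46 (to screen)): x=55733/840 (≈66.3488) theta=11461/21840 (≈0.5248)
Rounded to 4 decimal places: x = 66.3488

Answer: 66.3488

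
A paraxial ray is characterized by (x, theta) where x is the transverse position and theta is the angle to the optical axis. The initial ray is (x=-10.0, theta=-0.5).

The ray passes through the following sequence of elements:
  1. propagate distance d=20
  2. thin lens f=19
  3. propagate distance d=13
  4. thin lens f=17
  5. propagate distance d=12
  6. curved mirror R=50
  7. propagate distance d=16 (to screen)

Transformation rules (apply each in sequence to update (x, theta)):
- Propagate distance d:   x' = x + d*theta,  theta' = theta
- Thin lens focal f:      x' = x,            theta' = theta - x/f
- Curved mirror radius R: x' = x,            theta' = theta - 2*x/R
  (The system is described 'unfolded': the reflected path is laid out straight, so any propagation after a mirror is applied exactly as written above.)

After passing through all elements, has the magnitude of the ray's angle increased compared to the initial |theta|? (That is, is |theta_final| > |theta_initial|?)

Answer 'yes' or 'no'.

Initial: x=-10.0000 theta=-0.5000
After 1 (propagate distance d=20): x=-20.0000 theta=-0.5000
After 2 (thin lens f=19): x=-20.0000 theta=21/38 (≈0.5526)
After 3 (propagate distance d=13): x=-487/38 (≈-12.8158) theta=21/38 (≈0.5526)
After 4 (thin lens f=17): x=-487/38 (≈-12.8158) theta=422/323 (≈1.3065)
After 5 (propagate distance d=12): x=1849/646 (≈2.8622) theta=422/323 (≈1.3065)
After 6 (curved mirror R=50): x=1849/646 (≈2.8622) theta=19251/16150 (≈1.1920)
After 7 (propagate distance d=16 (to screen)): x=354241/16150 (≈21.9344) theta=19251/16150 (≈1.1920)
|theta_initial|=0.5000 |theta_final|=19251/16150 (≈1.1920) -> increased

Answer: yes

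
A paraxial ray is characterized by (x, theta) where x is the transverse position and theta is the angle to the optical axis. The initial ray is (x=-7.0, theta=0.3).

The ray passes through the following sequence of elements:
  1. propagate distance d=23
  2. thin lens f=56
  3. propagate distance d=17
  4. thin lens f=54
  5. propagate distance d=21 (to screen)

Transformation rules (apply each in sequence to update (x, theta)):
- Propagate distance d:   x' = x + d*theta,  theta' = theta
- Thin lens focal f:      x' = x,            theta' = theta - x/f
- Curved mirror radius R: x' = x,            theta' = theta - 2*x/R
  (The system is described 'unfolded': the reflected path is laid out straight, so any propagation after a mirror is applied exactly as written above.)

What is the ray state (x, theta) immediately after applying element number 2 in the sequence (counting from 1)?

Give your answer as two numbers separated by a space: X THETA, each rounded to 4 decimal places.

Answer: -0.1000 0.3018

Derivation:
Initial: x=-7.0000 theta=0.3000
After 1 (propagate distance d=23): x=-0.1000 theta=0.3000
After 2 (thin lens f=56): x=-0.1000 theta=169/560 (≈0.3018)
Rounded to 4 decimal places: x = -0.1000, theta = 0.3018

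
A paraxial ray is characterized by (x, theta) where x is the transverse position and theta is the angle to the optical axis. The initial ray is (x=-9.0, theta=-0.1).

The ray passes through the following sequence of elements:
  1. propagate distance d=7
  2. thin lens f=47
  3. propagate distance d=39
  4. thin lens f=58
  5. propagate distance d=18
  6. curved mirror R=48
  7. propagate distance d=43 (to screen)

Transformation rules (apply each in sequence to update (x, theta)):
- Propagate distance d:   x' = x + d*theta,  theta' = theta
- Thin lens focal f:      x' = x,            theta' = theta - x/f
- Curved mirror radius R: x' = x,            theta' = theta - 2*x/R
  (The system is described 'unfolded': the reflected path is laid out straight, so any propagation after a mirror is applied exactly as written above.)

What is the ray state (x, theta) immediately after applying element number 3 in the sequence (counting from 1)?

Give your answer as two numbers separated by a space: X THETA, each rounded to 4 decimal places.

Initial: x=-9.0000 theta=-0.1000
After 1 (propagate distance d=7): x=-9.7000 theta=-0.1000
After 2 (thin lens f=47): x=-9.7000 theta=5/47 (≈0.1064)
After 3 (propagate distance d=39): x=-2609/470 (≈-5.5511) theta=5/47 (≈0.1064)
Rounded to 4 decimal places: x = -5.5511, theta = 0.1064

Answer: -5.5511 0.1064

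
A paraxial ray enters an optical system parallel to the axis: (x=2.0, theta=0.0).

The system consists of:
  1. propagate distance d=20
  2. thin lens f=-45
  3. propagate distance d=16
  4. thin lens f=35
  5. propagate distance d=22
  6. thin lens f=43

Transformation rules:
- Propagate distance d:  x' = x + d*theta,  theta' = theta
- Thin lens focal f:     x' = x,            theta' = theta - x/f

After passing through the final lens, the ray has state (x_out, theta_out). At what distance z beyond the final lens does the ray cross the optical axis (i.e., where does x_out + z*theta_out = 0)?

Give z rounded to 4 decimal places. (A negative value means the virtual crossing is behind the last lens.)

Initial: x=2.0000 theta=0.0000
After 1 (propagate distance d=20): x=2.0000 theta=0.0000
After 2 (thin lens f=-45): x=2.0000 theta=2/45 (≈0.0444)
After 3 (propagate distance d=16): x=122/45 (≈2.7111) theta=2/45 (≈0.0444)
After 4 (thin lens f=35): x=122/45 (≈2.7111) theta=-52/1575 (≈-0.0330)
After 5 (propagate distance d=22): x=1042/525 (≈1.9848) theta=-52/1575 (≈-0.0330)
After 6 (thin lens f=43): x=1042/525 (≈1.9848) theta=-766/9675 (≈-0.0792)
z_focus = -x_out/theta_out = -(1042/525)/(-766/9675) = 67209/2681 ≈ 25.0686
Rounded to 4 decimal places: z = 25.0686

Answer: 25.0686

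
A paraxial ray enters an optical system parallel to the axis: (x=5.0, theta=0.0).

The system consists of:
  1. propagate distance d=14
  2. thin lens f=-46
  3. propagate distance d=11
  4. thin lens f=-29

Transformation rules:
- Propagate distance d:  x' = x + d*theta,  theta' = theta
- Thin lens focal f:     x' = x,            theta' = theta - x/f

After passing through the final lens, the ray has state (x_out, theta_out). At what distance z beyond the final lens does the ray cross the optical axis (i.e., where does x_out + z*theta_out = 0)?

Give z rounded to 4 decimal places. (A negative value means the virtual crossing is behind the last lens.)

Initial: x=5.0000 theta=0.0000
After 1 (propagate distance d=14): x=5.0000 theta=0.0000
After 2 (thin lens f=-46): x=5.0000 theta=5/46 (≈0.1087)
After 3 (propagate distance d=11): x=285/46 (≈6.1957) theta=5/46 (≈0.1087)
After 4 (thin lens f=-29): x=285/46 (≈6.1957) theta=215/667 (≈0.3223)
z_focus = -x_out/theta_out = -(285/46)/(215/667) = -1653/86 ≈ -19.2209
Rounded to 4 decimal places: z = -19.2209

Answer: -19.2209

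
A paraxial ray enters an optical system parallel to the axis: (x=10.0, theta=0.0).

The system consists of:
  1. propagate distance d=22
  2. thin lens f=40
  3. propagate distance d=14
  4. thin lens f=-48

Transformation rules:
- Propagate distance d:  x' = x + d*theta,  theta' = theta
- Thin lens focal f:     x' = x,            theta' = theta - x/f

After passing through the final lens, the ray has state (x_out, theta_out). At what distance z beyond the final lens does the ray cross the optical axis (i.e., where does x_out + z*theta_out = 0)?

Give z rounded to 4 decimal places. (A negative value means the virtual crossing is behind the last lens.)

Answer: 56.7273

Derivation:
Initial: x=10.0000 theta=0.0000
After 1 (propagate distance d=22): x=10.0000 theta=0.0000
After 2 (thin lens f=40): x=10.0000 theta=-0.2500
After 3 (propagate distance d=14): x=6.5000 theta=-0.2500
After 4 (thin lens f=-48): x=6.5000 theta=-11/96 (≈-0.1146)
z_focus = -x_out/theta_out = -(6.5000)/(-11/96) = 624/11 ≈ 56.7273
Rounded to 4 decimal places: z = 56.7273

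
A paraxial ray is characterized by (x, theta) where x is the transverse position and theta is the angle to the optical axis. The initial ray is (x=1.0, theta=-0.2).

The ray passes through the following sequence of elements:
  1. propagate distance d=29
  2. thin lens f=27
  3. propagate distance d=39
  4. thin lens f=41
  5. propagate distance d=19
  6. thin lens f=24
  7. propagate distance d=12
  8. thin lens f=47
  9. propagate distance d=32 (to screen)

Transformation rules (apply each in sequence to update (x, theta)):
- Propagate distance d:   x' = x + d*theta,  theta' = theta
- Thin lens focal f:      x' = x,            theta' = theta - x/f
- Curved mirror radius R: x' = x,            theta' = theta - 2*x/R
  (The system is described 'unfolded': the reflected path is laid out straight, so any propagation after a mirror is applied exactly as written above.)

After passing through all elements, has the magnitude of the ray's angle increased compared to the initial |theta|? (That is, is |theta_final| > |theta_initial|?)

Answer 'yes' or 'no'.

Initial: x=1.0000 theta=-0.2000
After 1 (propagate distance d=29): x=-4.8000 theta=-0.2000
After 2 (thin lens f=27): x=-4.8000 theta=-1/45 (≈-0.0222)
After 3 (propagate distance d=39): x=-17/3 (≈-5.6667) theta=-1/45 (≈-0.0222)
After 4 (thin lens f=41): x=-17/3 (≈-5.6667) theta=214/1845 (≈0.1160)
After 5 (propagate distance d=19): x=-6389/1845 (≈-3.4629) theta=214/1845 (≈0.1160)
After 6 (thin lens f=24): x=-6389/1845 (≈-3.4629) theta=2305/8856 (≈0.2603)
After 7 (propagate distance d=12): x=-1253/3690 (≈-0.3396) theta=2305/8856 (≈0.2603)
After 8 (thin lens f=47): x=-1253/3690 (≈-0.3396) theta=556711/2081160 (≈0.2675)
After 9 (propagate distance d=32 (to screen)): x=855403/104058 (≈8.2204) theta=556711/2081160 (≈0.2675)
|theta_initial|=0.2000 |theta_final|=556711/2081160 (≈0.2675) -> increased

Answer: yes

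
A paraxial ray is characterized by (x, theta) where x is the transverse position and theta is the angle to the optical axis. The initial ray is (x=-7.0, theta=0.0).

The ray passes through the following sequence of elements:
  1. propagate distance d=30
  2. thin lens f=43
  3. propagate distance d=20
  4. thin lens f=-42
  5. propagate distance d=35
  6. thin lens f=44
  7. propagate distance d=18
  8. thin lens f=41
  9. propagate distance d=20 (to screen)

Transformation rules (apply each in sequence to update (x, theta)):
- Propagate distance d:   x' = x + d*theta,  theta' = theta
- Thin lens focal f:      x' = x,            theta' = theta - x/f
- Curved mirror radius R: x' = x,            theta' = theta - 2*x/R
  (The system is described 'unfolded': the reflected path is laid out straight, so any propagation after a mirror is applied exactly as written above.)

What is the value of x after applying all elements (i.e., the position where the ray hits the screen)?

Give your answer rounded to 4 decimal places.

Answer: 2.3290

Derivation:
Initial: x=-7.0000 theta=0.0000
After 1 (propagate distance d=30): x=-7.0000 theta=0.0000
After 2 (thin lens f=43): x=-7.0000 theta=7/43 (≈0.1628)
After 3 (propagate distance d=20): x=-161/43 (≈-3.7442) theta=7/43 (≈0.1628)
After 4 (thin lens f=-42): x=-161/43 (≈-3.7442) theta=19/258 (≈0.0736)
After 5 (propagate distance d=35): x=-7/6 (≈-1.1667) theta=19/258 (≈0.0736)
After 6 (thin lens f=44): x=-7/6 (≈-1.1667) theta=379/3784 (≈0.1002)
After 7 (propagate distance d=18): x=3611/5676 (≈0.6362) theta=379/3784 (≈0.1002)
After 8 (thin lens f=41): x=3611/5676 (≈0.6362) theta=39395/465432 (≈0.0846)
After 9 (propagate distance d=20 (to screen)): x=180667/77572 (≈2.3290) theta=39395/465432 (≈0.0846)
Rounded to 4 decimal places: x = 2.3290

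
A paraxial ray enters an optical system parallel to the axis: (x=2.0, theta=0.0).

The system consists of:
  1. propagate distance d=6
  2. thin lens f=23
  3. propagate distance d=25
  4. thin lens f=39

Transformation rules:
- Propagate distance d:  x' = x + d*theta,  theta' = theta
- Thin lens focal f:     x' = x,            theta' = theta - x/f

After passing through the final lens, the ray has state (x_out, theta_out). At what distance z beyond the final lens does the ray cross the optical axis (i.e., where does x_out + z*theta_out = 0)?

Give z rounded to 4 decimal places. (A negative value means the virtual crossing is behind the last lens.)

Initial: x=2.0000 theta=0.0000
After 1 (propagate distance d=6): x=2.0000 theta=0.0000
After 2 (thin lens f=23): x=2.0000 theta=-2/23 (≈-0.0870)
After 3 (propagate distance d=25): x=-4/23 (≈-0.1739) theta=-2/23 (≈-0.0870)
After 4 (thin lens f=39): x=-4/23 (≈-0.1739) theta=-74/897 (≈-0.0825)
z_focus = -x_out/theta_out = -(-4/23)/(-74/897) = -78/37 ≈ -2.1081
Rounded to 4 decimal places: z = -2.1081

Answer: -2.1081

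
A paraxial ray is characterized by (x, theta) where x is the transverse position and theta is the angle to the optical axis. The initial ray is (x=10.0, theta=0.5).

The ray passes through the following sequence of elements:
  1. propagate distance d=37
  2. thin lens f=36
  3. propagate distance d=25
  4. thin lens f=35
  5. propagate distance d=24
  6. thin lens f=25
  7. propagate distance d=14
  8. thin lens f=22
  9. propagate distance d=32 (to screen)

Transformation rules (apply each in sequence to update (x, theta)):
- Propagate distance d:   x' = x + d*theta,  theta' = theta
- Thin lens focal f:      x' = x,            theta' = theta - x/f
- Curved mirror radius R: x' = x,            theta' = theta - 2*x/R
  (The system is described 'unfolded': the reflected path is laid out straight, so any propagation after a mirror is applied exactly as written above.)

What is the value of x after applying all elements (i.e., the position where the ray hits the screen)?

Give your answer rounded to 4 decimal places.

Answer: -22.5166

Derivation:
Initial: x=10.0000 theta=0.5000
After 1 (propagate distance d=37): x=28.5000 theta=0.5000
After 2 (thin lens f=36): x=28.5000 theta=-7/24 (≈-0.2917)
After 3 (propagate distance d=25): x=509/24 (≈21.2083) theta=-7/24 (≈-0.2917)
After 4 (thin lens f=35): x=509/24 (≈21.2083) theta=-377/420 (≈-0.8976)
After 5 (propagate distance d=24): x=-281/840 (≈-0.3345) theta=-377/420 (≈-0.8976)
After 6 (thin lens f=25): x=-281/840 (≈-0.3345) theta=-18569/21000 (≈-0.8842)
After 7 (propagate distance d=14): x=-88997/7000 (≈-12.7139) theta=-18569/21000 (≈-0.8842)
After 8 (thin lens f=22): x=-88997/7000 (≈-12.7139) theta=-141527/462000 (≈-0.3063)
After 9 (propagate distance d=32 (to screen)): x=-5201333/231000 (≈-22.5166) theta=-141527/462000 (≈-0.3063)
Rounded to 4 decimal places: x = -22.5166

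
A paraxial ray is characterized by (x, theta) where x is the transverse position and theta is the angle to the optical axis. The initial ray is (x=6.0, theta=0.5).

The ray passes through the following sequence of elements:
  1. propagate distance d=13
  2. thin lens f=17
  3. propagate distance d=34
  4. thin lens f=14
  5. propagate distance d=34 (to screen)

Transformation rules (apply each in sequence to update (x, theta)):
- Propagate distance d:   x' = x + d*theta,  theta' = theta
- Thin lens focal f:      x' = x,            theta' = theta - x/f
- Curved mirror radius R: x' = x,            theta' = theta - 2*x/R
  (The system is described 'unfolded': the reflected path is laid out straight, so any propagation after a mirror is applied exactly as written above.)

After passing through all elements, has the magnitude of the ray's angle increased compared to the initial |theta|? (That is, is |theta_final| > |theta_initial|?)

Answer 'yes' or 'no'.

Answer: yes

Derivation:
Initial: x=6.0000 theta=0.5000
After 1 (propagate distance d=13): x=12.5000 theta=0.5000
After 2 (thin lens f=17): x=12.5000 theta=-4/17 (≈-0.2353)
After 3 (propagate distance d=34): x=4.5000 theta=-4/17 (≈-0.2353)
After 4 (thin lens f=14): x=4.5000 theta=-265/476 (≈-0.5567)
After 5 (propagate distance d=34 (to screen)): x=-101/7 (≈-14.4286) theta=-265/476 (≈-0.5567)
|theta_initial|=0.5000 |theta_final|=265/476 (≈0.5567) -> increased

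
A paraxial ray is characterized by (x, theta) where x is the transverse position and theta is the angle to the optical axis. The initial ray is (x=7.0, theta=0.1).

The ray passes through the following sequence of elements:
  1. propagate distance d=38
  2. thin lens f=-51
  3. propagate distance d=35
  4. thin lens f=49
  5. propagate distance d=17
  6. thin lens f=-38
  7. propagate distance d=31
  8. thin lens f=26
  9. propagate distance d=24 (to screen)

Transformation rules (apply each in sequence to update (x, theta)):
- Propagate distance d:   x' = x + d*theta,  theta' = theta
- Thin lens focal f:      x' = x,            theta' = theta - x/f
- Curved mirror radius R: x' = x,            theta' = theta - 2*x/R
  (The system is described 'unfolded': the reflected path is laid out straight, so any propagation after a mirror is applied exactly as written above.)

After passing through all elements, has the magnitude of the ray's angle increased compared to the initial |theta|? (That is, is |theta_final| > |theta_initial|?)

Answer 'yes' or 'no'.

Answer: yes

Derivation:
Initial: x=7.0000 theta=0.1000
After 1 (propagate distance d=38): x=10.8000 theta=0.1000
After 2 (thin lens f=-51): x=10.8000 theta=53/170 (≈0.3118)
After 3 (propagate distance d=35): x=3691/170 (≈21.7118) theta=53/170 (≈0.3118)
After 4 (thin lens f=49): x=3691/170 (≈21.7118) theta=-547/4165 (≈-0.1313)
After 5 (propagate distance d=17): x=162261/8330 (≈19.4791) theta=-547/4165 (≈-0.1313)
After 6 (thin lens f=-38): x=162261/8330 (≈19.4791) theta=120689/316540 (≈0.3813)
After 7 (propagate distance d=31): x=582781/18620 (≈31.2987) theta=120689/316540 (≈0.3813)
After 8 (thin lens f=26): x=582781/18620 (≈31.2987) theta=-6769363/8230040 (≈-0.8225)
After 9 (propagate distance d=24 (to screen)): x=9512449/823004 (≈11.5582) theta=-6769363/8230040 (≈-0.8225)
|theta_initial|=0.1000 |theta_final|=6769363/8230040 (≈0.8225) -> increased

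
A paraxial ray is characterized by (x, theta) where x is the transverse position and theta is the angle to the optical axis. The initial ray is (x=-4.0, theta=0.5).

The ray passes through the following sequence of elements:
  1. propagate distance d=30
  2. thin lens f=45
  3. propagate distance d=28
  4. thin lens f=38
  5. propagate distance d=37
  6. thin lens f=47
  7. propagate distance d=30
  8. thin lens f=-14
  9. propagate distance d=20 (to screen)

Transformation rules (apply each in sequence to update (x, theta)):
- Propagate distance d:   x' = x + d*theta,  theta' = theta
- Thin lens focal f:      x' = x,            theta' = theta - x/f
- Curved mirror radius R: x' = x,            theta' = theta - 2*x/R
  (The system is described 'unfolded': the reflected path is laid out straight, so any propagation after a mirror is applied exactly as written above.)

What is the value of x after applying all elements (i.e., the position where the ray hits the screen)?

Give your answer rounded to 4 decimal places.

Initial: x=-4.0000 theta=0.5000
After 1 (propagate distance d=30): x=11.0000 theta=0.5000
After 2 (thin lens f=45): x=11.0000 theta=23/90 (≈0.2556)
After 3 (propagate distance d=28): x=817/45 (≈18.1556) theta=23/90 (≈0.2556)
After 4 (thin lens f=38): x=817/45 (≈18.1556) theta=-2/9 (≈-0.2222)
After 5 (propagate distance d=37): x=149/15 (≈9.9333) theta=-2/9 (≈-0.2222)
After 6 (thin lens f=47): x=149/15 (≈9.9333) theta=-917/2115 (≈-0.4336)
After 7 (propagate distance d=30): x=-2167/705 (≈-3.0738) theta=-917/2115 (≈-0.4336)
After 8 (thin lens f=-14): x=-2167/705 (≈-3.0738) theta=-19339/29610 (≈-0.6531)
After 9 (propagate distance d=20 (to screen)): x=-238897/14805 (≈-16.1362) theta=-19339/29610 (≈-0.6531)
Rounded to 4 decimal places: x = -16.1362

Answer: -16.1362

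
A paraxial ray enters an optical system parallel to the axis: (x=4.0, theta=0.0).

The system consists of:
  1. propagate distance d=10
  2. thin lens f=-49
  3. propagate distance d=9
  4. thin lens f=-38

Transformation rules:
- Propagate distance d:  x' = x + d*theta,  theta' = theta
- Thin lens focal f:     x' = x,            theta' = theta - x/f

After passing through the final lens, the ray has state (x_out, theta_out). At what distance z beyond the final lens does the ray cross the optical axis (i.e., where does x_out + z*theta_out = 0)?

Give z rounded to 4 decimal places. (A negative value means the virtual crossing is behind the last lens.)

Initial: x=4.0000 theta=0.0000
After 1 (propagate distance d=10): x=4.0000 theta=0.0000
After 2 (thin lens f=-49): x=4.0000 theta=4/49 (≈0.0816)
After 3 (propagate distance d=9): x=232/49 (≈4.7347) theta=4/49 (≈0.0816)
After 4 (thin lens f=-38): x=232/49 (≈4.7347) theta=192/931 (≈0.2062)
z_focus = -x_out/theta_out = -(232/49)/(192/931) = -551/24 ≈ -22.9583
Rounded to 4 decimal places: z = -22.9583

Answer: -22.9583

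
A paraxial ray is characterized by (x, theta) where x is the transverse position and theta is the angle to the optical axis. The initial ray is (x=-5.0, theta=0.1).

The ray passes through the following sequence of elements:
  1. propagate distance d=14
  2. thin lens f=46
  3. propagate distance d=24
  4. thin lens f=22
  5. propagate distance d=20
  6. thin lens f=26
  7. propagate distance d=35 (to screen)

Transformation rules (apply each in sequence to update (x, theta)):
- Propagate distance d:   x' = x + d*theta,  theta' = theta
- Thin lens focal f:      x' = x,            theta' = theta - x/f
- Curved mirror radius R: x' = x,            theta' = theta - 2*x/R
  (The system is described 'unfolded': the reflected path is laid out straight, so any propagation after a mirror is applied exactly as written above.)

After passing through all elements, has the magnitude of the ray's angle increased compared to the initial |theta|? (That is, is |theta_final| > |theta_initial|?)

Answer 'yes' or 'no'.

Answer: no

Derivation:
Initial: x=-5.0000 theta=0.1000
After 1 (propagate distance d=14): x=-3.6000 theta=0.1000
After 2 (thin lens f=46): x=-3.6000 theta=41/230 (≈0.1783)
After 3 (propagate distance d=24): x=78/115 (≈0.6783) theta=41/230 (≈0.1783)
After 4 (thin lens f=22): x=78/115 (≈0.6783) theta=373/2530 (≈0.1474)
After 5 (propagate distance d=20): x=4588/1265 (≈3.6269) theta=373/2530 (≈0.1474)
After 6 (thin lens f=26): x=4588/1265 (≈3.6269) theta=261/32890 (≈0.0079)
After 7 (propagate distance d=35 (to screen)): x=128423/32890 (≈3.9046) theta=261/32890 (≈0.0079)
|theta_initial|=0.1000 |theta_final|=261/32890 (≈0.0079) -> not increased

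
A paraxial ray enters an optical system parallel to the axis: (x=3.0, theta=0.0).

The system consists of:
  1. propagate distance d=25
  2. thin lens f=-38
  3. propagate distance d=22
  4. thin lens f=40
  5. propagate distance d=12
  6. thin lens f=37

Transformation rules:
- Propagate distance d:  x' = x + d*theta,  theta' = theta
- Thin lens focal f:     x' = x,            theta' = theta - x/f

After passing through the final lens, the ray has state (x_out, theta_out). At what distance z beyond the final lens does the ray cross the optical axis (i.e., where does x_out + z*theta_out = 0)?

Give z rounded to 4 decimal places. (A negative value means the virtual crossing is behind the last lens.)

Answer: 27.5586

Derivation:
Initial: x=3.0000 theta=0.0000
After 1 (propagate distance d=25): x=3.0000 theta=0.0000
After 2 (thin lens f=-38): x=3.0000 theta=3/38 (≈0.0789)
After 3 (propagate distance d=22): x=90/19 (≈4.7368) theta=3/38 (≈0.0789)
After 4 (thin lens f=40): x=90/19 (≈4.7368) theta=-3/76 (≈-0.0395)
After 5 (propagate distance d=12): x=81/19 (≈4.2632) theta=-3/76 (≈-0.0395)
After 6 (thin lens f=37): x=81/19 (≈4.2632) theta=-435/2812 (≈-0.1547)
z_focus = -x_out/theta_out = -(81/19)/(-435/2812) = 3996/145 ≈ 27.5586
Rounded to 4 decimal places: z = 27.5586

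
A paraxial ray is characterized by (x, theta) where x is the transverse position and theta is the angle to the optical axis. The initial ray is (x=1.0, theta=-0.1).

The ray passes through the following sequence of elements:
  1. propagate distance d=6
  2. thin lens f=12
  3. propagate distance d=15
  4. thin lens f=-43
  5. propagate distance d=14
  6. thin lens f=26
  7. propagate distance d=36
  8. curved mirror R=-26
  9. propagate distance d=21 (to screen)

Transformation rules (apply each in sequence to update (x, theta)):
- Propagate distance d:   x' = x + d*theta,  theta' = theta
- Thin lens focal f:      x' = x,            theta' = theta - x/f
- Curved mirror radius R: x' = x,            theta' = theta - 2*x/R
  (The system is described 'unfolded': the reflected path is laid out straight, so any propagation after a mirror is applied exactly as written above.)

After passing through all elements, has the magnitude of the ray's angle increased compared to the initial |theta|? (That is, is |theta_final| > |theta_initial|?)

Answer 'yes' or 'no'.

Initial: x=1.0000 theta=-0.1000
After 1 (propagate distance d=6): x=0.4000 theta=-0.1000
After 2 (thin lens f=12): x=0.4000 theta=-2/15 (≈-0.1333)
After 3 (propagate distance d=15): x=-1.6000 theta=-2/15 (≈-0.1333)
After 4 (thin lens f=-43): x=-1.6000 theta=-22/129 (≈-0.1705)
After 5 (propagate distance d=14): x=-2572/645 (≈-3.9876) theta=-22/129 (≈-0.1705)
After 6 (thin lens f=26): x=-2572/645 (≈-3.9876) theta=-48/2795 (≈-0.0172)
After 7 (propagate distance d=36): x=-7724/1677 (≈-4.6058) theta=-48/2795 (≈-0.0172)
After 8 (curved mirror R=-26): x=-7724/1677 (≈-4.6058) theta=-40492/109005 (≈-0.3715)
After 9 (propagate distance d=21 (to screen)): x=-1352392/109005 (≈-12.4067) theta=-40492/109005 (≈-0.3715)
|theta_initial|=0.1000 |theta_final|=40492/109005 (≈0.3715) -> increased

Answer: yes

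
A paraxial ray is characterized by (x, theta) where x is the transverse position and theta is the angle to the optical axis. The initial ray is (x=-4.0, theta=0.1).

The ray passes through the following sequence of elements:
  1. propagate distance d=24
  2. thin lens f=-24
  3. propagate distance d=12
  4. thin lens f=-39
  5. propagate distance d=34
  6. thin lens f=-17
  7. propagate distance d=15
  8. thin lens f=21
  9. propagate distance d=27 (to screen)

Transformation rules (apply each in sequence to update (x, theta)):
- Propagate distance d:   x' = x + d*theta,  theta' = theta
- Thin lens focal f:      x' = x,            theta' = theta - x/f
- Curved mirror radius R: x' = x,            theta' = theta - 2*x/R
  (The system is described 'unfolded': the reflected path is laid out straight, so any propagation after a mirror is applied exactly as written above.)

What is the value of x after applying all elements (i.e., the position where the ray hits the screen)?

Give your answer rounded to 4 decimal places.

Answer: -1.1107

Derivation:
Initial: x=-4.0000 theta=0.1000
After 1 (propagate distance d=24): x=-1.6000 theta=0.1000
After 2 (thin lens f=-24): x=-1.6000 theta=1/30 (≈0.0333)
After 3 (propagate distance d=12): x=-1.2000 theta=1/30 (≈0.0333)
After 4 (thin lens f=-39): x=-1.2000 theta=1/390 (≈0.0026)
After 5 (propagate distance d=34): x=-217/195 (≈-1.1128) theta=1/390 (≈0.0026)
After 6 (thin lens f=-17): x=-217/195 (≈-1.1128) theta=-139/2210 (≈-0.0629)
After 7 (propagate distance d=15): x=-13633/6630 (≈-2.0563) theta=-139/2210 (≈-0.0629)
After 8 (thin lens f=21): x=-13633/6630 (≈-2.0563) theta=2438/69615 (≈0.0350)
After 9 (propagate distance d=27 (to screen)): x=-51547/46410 (≈-1.1107) theta=2438/69615 (≈0.0350)
Rounded to 4 decimal places: x = -1.1107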